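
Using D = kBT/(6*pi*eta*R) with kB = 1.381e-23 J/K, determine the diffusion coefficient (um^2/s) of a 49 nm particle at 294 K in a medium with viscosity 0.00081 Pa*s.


Radius R = 49/2 = 24.5 nm = 2.45e-08 m
D = kB*T / (6*pi*eta*R)
D = 1.381e-23 * 294 / (6 * pi * 0.00081 * 2.45e-08)
D = 1.0854e-11 m^2/s = 10.854 um^2/s

10.854


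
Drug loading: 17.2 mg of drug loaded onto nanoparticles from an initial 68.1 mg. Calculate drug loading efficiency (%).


Drug loading efficiency = (drug loaded / drug initial) * 100
DLE = 17.2 / 68.1 * 100
DLE = 0.2526 * 100
DLE = 25.26%

25.26


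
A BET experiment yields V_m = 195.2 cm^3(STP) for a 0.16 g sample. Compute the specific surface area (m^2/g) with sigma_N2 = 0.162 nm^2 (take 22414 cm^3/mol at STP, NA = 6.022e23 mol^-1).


Number of moles in monolayer = V_m / 22414 = 195.2 / 22414 = 0.00870884
Number of molecules = moles * NA = 0.00870884 * 6.022e23
SA = molecules * sigma / mass
SA = (195.2 / 22414) * 6.022e23 * 0.162e-18 / 0.16
SA = 5310.0 m^2/g

5310.0


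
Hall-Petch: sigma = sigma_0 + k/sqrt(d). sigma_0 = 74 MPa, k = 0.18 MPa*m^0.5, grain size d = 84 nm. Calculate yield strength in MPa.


d = 84 nm = 8.4e-08 m
sqrt(d) = 0.0002898275
Hall-Petch contribution = k / sqrt(d) = 0.18 / 0.0002898275 = 621.1 MPa
sigma = sigma_0 + k/sqrt(d) = 74 + 621.1 = 695.1 MPa

695.1


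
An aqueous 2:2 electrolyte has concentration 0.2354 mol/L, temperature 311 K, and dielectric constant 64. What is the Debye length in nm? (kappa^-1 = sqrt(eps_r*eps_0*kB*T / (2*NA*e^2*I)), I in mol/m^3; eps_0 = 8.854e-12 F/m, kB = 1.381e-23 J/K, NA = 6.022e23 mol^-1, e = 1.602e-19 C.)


Ionic strength I = 0.2354 * 2^2 * 1000 = 941.6 mol/m^3
kappa^-1 = sqrt(64 * 8.854e-12 * 1.381e-23 * 311 / (2 * 6.022e23 * (1.602e-19)^2 * 941.6))
kappa^-1 = 0.289 nm

0.289


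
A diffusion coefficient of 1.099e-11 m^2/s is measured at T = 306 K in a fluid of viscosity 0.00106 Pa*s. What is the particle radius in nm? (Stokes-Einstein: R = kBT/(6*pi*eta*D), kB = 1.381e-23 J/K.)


Stokes-Einstein: R = kB*T / (6*pi*eta*D)
R = 1.381e-23 * 306 / (6 * pi * 0.00106 * 1.099e-11)
R = 1.92447e-08 m = 19.24 nm

19.24


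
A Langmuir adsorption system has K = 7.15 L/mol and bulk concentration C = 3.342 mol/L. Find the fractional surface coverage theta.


Langmuir isotherm: theta = K*C / (1 + K*C)
K*C = 7.15 * 3.342 = 23.8953
theta = 23.8953 / (1 + 23.8953) = 23.8953 / 24.8953
theta = 0.9598

0.9598


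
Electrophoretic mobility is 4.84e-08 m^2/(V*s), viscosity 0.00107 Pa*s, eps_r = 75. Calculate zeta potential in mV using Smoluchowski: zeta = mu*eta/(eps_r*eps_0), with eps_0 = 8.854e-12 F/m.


Smoluchowski equation: zeta = mu * eta / (eps_r * eps_0)
zeta = 4.84e-08 * 0.00107 / (75 * 8.854e-12)
zeta = 0.077988 V = 77.99 mV

77.99


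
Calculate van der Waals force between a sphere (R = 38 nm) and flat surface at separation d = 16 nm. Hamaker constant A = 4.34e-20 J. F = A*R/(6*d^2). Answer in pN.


Convert to SI: R = 38 nm = 3.8e-08 m, d = 16 nm = 1.6e-08 m
F = A * R / (6 * d^2)
F = 4.34e-20 * 3.8e-08 / (6 * (1.6e-08)^2)
F = 1.0737e-12 N = 1.074 pN

1.074


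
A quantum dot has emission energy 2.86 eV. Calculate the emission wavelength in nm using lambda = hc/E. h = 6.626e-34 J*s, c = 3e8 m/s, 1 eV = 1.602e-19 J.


Convert energy: E = 2.86 eV = 2.86 * 1.602e-19 = 4.58172e-19 J
lambda = h*c / E = 6.626e-34 * 3e8 / 4.58172e-19
lambda = 4.33855e-07 m = 433.9 nm

433.9


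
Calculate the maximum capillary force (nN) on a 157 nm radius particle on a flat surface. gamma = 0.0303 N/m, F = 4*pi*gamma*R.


Convert radius: R = 157 nm = 1.57e-07 m
F = 4 * pi * gamma * R
F = 4 * pi * 0.0303 * 1.57e-07
F = 5.97795e-08 N = 59.7795 nN

59.7795


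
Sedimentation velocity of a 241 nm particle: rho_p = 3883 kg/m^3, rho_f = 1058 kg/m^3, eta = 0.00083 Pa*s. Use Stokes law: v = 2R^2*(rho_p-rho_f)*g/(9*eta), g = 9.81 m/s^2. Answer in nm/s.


Radius R = 241/2 nm = 1.205e-07 m
Density difference = 3883 - 1058 = 2825 kg/m^3
v = 2 * R^2 * (rho_p - rho_f) * g / (9 * eta)
v = 2 * (1.205e-07)^2 * 2825 * 9.81 / (9 * 0.00083)
v = 1.07739e-07 m/s = 107.7385 nm/s

107.7385


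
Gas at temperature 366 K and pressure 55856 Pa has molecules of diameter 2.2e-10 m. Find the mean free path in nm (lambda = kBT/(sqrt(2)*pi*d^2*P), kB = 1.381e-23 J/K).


Mean free path: lambda = kB*T / (sqrt(2) * pi * d^2 * P)
lambda = 1.381e-23 * 366 / (sqrt(2) * pi * (2.2e-10)^2 * 55856)
lambda = 4.20818e-07 m
lambda = 420.82 nm

420.82


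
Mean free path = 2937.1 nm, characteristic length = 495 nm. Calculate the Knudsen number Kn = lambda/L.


Knudsen number Kn = lambda / L
Kn = 2937.1 / 495
Kn = 5.9335

5.9335


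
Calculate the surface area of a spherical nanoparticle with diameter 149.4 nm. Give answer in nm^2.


Radius r = 149.4/2 = 74.7 nm
Surface area SA = 4 * pi * r^2
SA = 4 * pi * (74.7)^2
SA = 70121.48 nm^2

70121.48


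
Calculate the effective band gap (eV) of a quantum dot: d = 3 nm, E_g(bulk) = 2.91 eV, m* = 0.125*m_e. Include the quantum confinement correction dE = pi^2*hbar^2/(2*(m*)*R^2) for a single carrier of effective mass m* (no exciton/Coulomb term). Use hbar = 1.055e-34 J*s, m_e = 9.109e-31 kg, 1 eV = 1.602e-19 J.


Radius R = 3/2 nm = 1.5e-09 m
Confinement energy dE = pi^2 * hbar^2 / (2 * m_eff * m_e * R^2)
dE = pi^2 * (1.055e-34)^2 / (2 * 0.125 * 9.109e-31 * (1.5e-09)^2) J, divided by 1.602e-19 J/eV
dE = 1.3383 eV
Total band gap = E_g(bulk) + dE = 2.91 + 1.3383 = 4.2483 eV

4.2483


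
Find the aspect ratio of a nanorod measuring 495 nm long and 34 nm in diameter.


Aspect ratio AR = length / diameter
AR = 495 / 34
AR = 14.56

14.56


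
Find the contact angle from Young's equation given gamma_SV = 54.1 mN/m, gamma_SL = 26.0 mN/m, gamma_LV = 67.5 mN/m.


cos(theta) = (gamma_SV - gamma_SL) / gamma_LV
cos(theta) = (54.1 - 26.0) / 67.5
cos(theta) = 0.416296
theta = arccos(0.416296) = 65.4 degrees

65.4


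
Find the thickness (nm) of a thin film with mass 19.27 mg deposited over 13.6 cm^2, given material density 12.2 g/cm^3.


Convert: m = 19.27 mg = 1.9270e-05 kg, A = 13.6 cm^2 = 1.3600e-03 m^2, rho = 12.2 g/cm^3 = 12200 kg/m^3
t = m / (A * rho)
t = 1.9270e-05 / (1.3600e-03 * 12200)
t = 1.1614e-06 m = 1161.4 nm

1161.4


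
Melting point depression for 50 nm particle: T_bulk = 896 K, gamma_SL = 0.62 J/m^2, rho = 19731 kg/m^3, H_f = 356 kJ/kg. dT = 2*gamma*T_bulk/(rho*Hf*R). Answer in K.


Radius R = 50/2 = 25 nm = 2.5e-08 m
Convert H_f = 356 kJ/kg = 356000 J/kg
dT = 2 * gamma_SL * T_bulk / (rho * H_f * R)
dT = 2 * 0.62 * 896 / (19731 * 356000 * 2.5e-08)
dT = 6.3 K

6.3


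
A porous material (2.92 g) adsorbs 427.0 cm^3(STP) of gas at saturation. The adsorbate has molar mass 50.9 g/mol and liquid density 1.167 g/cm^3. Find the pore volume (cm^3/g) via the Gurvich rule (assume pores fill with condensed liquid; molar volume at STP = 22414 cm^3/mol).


Moles adsorbed n = V_ads / 22414 = 427.0 / 22414 = 1.905059e-02 mol
Liquid volume V_liq = n * M / rho_liq = 1.905059e-02 * 50.9 / 1.167 = 0.83091 cm^3
Specific pore volume V_pore = V_liq / m_sample = 0.83091 / 2.92
V_pore = 0.2846 cm^3/g

0.2846


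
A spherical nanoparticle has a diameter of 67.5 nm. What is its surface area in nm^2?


Radius r = 67.5/2 = 33.75 nm
Surface area SA = 4 * pi * r^2
SA = 4 * pi * (33.75)^2
SA = 14313.88 nm^2

14313.88


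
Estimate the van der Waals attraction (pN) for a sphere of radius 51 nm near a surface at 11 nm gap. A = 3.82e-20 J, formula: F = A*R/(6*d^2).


Convert to SI: R = 51 nm = 5.1e-08 m, d = 11 nm = 1.1e-08 m
F = A * R / (6 * d^2)
F = 3.82e-20 * 5.1e-08 / (6 * (1.1e-08)^2)
F = 2.68347e-12 N = 2.683 pN

2.683


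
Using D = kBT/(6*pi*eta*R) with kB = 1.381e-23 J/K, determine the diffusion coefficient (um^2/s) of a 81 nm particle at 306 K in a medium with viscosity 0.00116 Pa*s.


Radius R = 81/2 = 40.5 nm = 4.05e-08 m
D = kB*T / (6*pi*eta*R)
D = 1.381e-23 * 306 / (6 * pi * 0.00116 * 4.05e-08)
D = 4.77201e-12 m^2/s = 4.772 um^2/s

4.772


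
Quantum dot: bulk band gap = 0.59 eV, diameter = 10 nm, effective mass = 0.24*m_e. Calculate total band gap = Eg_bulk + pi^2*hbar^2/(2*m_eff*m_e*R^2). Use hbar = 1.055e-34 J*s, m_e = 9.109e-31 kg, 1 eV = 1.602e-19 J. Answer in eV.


Radius R = 10/2 nm = 5e-09 m
Confinement energy dE = pi^2 * hbar^2 / (2 * m_eff * m_e * R^2)
dE = pi^2 * (1.055e-34)^2 / (2 * 0.24 * 9.109e-31 * (5e-09)^2) J, divided by 1.602e-19 J/eV
dE = 0.0627 eV
Total band gap = E_g(bulk) + dE = 0.59 + 0.0627 = 0.6527 eV

0.6527


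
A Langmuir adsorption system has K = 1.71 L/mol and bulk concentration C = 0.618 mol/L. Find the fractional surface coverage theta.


Langmuir isotherm: theta = K*C / (1 + K*C)
K*C = 1.71 * 0.618 = 1.05678
theta = 1.05678 / (1 + 1.05678) = 1.05678 / 2.05678
theta = 0.5138

0.5138


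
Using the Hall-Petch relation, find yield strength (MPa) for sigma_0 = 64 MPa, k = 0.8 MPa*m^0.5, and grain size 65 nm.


d = 65 nm = 6.5e-08 m
sqrt(d) = 0.000254951
Hall-Petch contribution = k / sqrt(d) = 0.8 / 0.000254951 = 3137.9 MPa
sigma = sigma_0 + k/sqrt(d) = 64 + 3137.9 = 3201.9 MPa

3201.9


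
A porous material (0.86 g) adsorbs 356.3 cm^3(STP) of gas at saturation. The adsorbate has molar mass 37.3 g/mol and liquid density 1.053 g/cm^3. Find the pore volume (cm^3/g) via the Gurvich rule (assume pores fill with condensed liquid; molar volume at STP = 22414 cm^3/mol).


Moles adsorbed n = V_ads / 22414 = 356.3 / 22414 = 1.589631e-02 mol
Liquid volume V_liq = n * M / rho_liq = 1.589631e-02 * 37.3 / 1.053 = 0.56309 cm^3
Specific pore volume V_pore = V_liq / m_sample = 0.56309 / 0.86
V_pore = 0.6548 cm^3/g

0.6548


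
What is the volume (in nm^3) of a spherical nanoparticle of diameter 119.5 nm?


Radius r = 119.5/2 = 59.75 nm
Volume V = (4/3) * pi * r^3
V = (4/3) * pi * (59.75)^3
V = 893516.01 nm^3

893516.01


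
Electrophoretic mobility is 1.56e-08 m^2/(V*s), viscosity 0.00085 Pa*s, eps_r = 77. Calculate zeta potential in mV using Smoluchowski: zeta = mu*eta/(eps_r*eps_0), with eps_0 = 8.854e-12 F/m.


Smoluchowski equation: zeta = mu * eta / (eps_r * eps_0)
zeta = 1.56e-08 * 0.00085 / (77 * 8.854e-12)
zeta = 0.01945 V = 19.45 mV

19.45


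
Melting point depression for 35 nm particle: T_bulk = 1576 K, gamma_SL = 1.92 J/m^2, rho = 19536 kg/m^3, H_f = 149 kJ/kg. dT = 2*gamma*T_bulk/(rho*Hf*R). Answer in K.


Radius R = 35/2 = 17.5 nm = 1.75e-08 m
Convert H_f = 149 kJ/kg = 149000 J/kg
dT = 2 * gamma_SL * T_bulk / (rho * H_f * R)
dT = 2 * 1.92 * 1576 / (19536 * 149000 * 1.75e-08)
dT = 118.8 K

118.8


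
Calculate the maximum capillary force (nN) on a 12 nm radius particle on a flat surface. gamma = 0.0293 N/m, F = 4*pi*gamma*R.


Convert radius: R = 12 nm = 1.2e-08 m
F = 4 * pi * gamma * R
F = 4 * pi * 0.0293 * 1.2e-08
F = 4.41834e-09 N = 4.4183 nN

4.4183


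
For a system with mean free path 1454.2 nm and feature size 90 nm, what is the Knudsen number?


Knudsen number Kn = lambda / L
Kn = 1454.2 / 90
Kn = 16.1578

16.1578


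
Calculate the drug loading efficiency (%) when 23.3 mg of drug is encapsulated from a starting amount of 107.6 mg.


Drug loading efficiency = (drug loaded / drug initial) * 100
DLE = 23.3 / 107.6 * 100
DLE = 0.2165 * 100
DLE = 21.65%

21.65


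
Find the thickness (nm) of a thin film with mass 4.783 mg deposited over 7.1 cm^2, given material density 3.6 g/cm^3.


Convert: m = 4.783 mg = 4.7830e-06 kg, A = 7.1 cm^2 = 7.1000e-04 m^2, rho = 3.6 g/cm^3 = 3600 kg/m^3
t = m / (A * rho)
t = 4.7830e-06 / (7.1000e-04 * 3600)
t = 1.8713e-06 m = 1871.3 nm

1871.3


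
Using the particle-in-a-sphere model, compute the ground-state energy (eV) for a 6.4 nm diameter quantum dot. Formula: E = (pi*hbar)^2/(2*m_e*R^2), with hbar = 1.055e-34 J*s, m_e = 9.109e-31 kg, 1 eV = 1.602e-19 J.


Radius R = 6.4/2 = 3.2 nm = 3.2e-09 m
E = (pi * 1.055e-34)^2 / (2 * 9.109e-31 * (3.2e-09)^2)
E(J) = 5.88849e-21
E = E(J) / 1.602e-19 = 0.0368 eV

0.0368


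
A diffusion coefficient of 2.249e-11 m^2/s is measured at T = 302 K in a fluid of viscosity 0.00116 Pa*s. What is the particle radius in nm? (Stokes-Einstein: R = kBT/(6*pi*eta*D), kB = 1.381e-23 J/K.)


Stokes-Einstein: R = kB*T / (6*pi*eta*D)
R = 1.381e-23 * 302 / (6 * pi * 0.00116 * 2.249e-11)
R = 8.4811e-09 m = 8.48 nm

8.48


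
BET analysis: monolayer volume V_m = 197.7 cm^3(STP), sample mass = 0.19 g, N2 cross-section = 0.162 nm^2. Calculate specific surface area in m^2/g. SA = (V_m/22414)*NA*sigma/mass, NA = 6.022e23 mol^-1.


Number of moles in monolayer = V_m / 22414 = 197.7 / 22414 = 0.00882038
Number of molecules = moles * NA = 0.00882038 * 6.022e23
SA = molecules * sigma / mass
SA = (197.7 / 22414) * 6.022e23 * 0.162e-18 / 0.19
SA = 4528.9 m^2/g

4528.9


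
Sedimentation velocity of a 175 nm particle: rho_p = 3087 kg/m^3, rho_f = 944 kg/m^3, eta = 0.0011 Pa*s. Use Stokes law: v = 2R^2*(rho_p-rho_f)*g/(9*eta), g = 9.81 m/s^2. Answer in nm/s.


Radius R = 175/2 nm = 8.75e-08 m
Density difference = 3087 - 944 = 2143 kg/m^3
v = 2 * R^2 * (rho_p - rho_f) * g / (9 * eta)
v = 2 * (8.75e-08)^2 * 2143 * 9.81 / (9 * 0.0011)
v = 3.25164e-08 m/s = 32.5164 nm/s

32.5164


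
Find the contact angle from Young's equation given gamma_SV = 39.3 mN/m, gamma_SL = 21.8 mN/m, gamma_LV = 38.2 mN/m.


cos(theta) = (gamma_SV - gamma_SL) / gamma_LV
cos(theta) = (39.3 - 21.8) / 38.2
cos(theta) = 0.458115
theta = arccos(0.458115) = 62.73 degrees

62.73


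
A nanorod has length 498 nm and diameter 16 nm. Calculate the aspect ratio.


Aspect ratio AR = length / diameter
AR = 498 / 16
AR = 31.12

31.12


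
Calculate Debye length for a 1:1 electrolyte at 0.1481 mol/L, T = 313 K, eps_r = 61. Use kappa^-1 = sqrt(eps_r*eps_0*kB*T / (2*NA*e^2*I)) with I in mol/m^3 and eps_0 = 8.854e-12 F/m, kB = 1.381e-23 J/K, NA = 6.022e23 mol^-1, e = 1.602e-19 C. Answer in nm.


Ionic strength I = 0.1481 * 1^2 * 1000 = 148.1 mol/m^3
kappa^-1 = sqrt(61 * 8.854e-12 * 1.381e-23 * 313 / (2 * 6.022e23 * (1.602e-19)^2 * 148.1))
kappa^-1 = 0.714 nm

0.714


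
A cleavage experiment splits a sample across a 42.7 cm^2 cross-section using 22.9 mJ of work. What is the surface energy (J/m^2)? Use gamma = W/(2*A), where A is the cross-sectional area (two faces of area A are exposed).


Convert: A = 42.7 cm^2 = 0.00427 m^2, W = 22.9 mJ = 0.0229 J
Cleaving exposes two faces of area A, so total new surface = 2*A and gamma = W / (2*A)
gamma = 0.0229 / (2 * 0.00427)
gamma = 2.681 J/m^2

2.681


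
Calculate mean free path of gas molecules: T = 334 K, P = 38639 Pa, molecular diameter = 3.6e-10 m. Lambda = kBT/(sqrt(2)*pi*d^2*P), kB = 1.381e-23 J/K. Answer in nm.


Mean free path: lambda = kB*T / (sqrt(2) * pi * d^2 * P)
lambda = 1.381e-23 * 334 / (sqrt(2) * pi * (3.6e-10)^2 * 38639)
lambda = 2.07322e-07 m
lambda = 207.32 nm

207.32


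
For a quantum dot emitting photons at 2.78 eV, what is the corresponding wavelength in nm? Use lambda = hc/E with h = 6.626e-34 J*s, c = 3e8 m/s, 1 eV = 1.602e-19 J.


Convert energy: E = 2.78 eV = 2.78 * 1.602e-19 = 4.45356e-19 J
lambda = h*c / E = 6.626e-34 * 3e8 / 4.45356e-19
lambda = 4.4634e-07 m = 446.3 nm

446.3


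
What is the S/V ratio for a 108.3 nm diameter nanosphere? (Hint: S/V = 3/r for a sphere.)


Radius r = 108.3/2 = 54.15 nm
S/V = 3 / r = 3 / 54.15
S/V = 0.0554 nm^-1

0.0554


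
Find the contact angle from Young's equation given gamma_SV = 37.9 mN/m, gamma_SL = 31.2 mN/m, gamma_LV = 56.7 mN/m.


cos(theta) = (gamma_SV - gamma_SL) / gamma_LV
cos(theta) = (37.9 - 31.2) / 56.7
cos(theta) = 0.118166
theta = arccos(0.118166) = 83.21 degrees

83.21


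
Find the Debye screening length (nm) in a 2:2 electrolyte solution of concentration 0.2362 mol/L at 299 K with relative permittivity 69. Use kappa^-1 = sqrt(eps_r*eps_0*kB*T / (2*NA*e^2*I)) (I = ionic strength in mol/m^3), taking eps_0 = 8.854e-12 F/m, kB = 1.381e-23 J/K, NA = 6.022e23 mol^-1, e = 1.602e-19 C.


Ionic strength I = 0.2362 * 2^2 * 1000 = 944.8 mol/m^3
kappa^-1 = sqrt(69 * 8.854e-12 * 1.381e-23 * 299 / (2 * 6.022e23 * (1.602e-19)^2 * 944.8))
kappa^-1 = 0.294 nm

0.294


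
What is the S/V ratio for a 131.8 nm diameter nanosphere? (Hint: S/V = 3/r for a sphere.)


Radius r = 131.8/2 = 65.9 nm
S/V = 3 / r = 3 / 65.9
S/V = 0.0455 nm^-1

0.0455


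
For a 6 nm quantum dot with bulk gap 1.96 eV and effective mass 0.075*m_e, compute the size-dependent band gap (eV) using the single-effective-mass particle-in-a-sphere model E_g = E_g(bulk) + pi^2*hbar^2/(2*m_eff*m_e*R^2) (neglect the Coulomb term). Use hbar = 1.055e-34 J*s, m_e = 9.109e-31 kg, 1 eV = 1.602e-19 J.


Radius R = 6/2 nm = 3e-09 m
Confinement energy dE = pi^2 * hbar^2 / (2 * m_eff * m_e * R^2)
dE = pi^2 * (1.055e-34)^2 / (2 * 0.075 * 9.109e-31 * (3e-09)^2) J, divided by 1.602e-19 J/eV
dE = 0.5576 eV
Total band gap = E_g(bulk) + dE = 1.96 + 0.5576 = 2.5176 eV

2.5176


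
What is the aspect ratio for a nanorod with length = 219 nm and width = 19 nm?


Aspect ratio AR = length / diameter
AR = 219 / 19
AR = 11.53

11.53


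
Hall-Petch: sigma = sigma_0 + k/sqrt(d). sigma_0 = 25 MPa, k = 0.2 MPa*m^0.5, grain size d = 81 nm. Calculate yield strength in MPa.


d = 81 nm = 8.1e-08 m
sqrt(d) = 0.000284605
Hall-Petch contribution = k / sqrt(d) = 0.2 / 0.000284605 = 702.7 MPa
sigma = sigma_0 + k/sqrt(d) = 25 + 702.7 = 727.7 MPa

727.7


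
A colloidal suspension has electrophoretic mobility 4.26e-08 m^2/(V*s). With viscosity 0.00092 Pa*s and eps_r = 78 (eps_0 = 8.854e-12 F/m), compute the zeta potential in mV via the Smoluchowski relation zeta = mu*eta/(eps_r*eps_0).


Smoluchowski equation: zeta = mu * eta / (eps_r * eps_0)
zeta = 4.26e-08 * 0.00092 / (78 * 8.854e-12)
zeta = 0.05675 V = 56.75 mV

56.75


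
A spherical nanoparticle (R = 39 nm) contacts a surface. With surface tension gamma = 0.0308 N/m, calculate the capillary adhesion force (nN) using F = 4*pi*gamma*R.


Convert radius: R = 39 nm = 3.9e-08 m
F = 4 * pi * gamma * R
F = 4 * pi * 0.0308 * 3.9e-08
F = 1.50947e-08 N = 15.0947 nN

15.0947


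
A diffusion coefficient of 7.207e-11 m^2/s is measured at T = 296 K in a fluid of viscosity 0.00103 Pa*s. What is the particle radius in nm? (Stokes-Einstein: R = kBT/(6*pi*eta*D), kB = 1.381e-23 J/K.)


Stokes-Einstein: R = kB*T / (6*pi*eta*D)
R = 1.381e-23 * 296 / (6 * pi * 0.00103 * 7.207e-11)
R = 2.92141e-09 m = 2.92 nm

2.92


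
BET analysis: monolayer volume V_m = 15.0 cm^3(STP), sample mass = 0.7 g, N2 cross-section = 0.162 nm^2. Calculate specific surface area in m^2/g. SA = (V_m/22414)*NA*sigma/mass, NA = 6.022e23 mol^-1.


Number of moles in monolayer = V_m / 22414 = 15.0 / 22414 = 0.00066922
Number of molecules = moles * NA = 0.00066922 * 6.022e23
SA = molecules * sigma / mass
SA = (15.0 / 22414) * 6.022e23 * 0.162e-18 / 0.7
SA = 93.3 m^2/g

93.3


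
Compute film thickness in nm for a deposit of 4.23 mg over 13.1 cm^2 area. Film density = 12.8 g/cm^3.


Convert: m = 4.23 mg = 4.2300e-06 kg, A = 13.1 cm^2 = 1.3100e-03 m^2, rho = 12.8 g/cm^3 = 12800 kg/m^3
t = m / (A * rho)
t = 4.2300e-06 / (1.3100e-03 * 12800)
t = 2.5227e-07 m = 252.3 nm

252.3


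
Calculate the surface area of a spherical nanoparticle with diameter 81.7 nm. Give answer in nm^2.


Radius r = 81.7/2 = 40.85 nm
Surface area SA = 4 * pi * r^2
SA = 4 * pi * (40.85)^2
SA = 20969.79 nm^2

20969.79


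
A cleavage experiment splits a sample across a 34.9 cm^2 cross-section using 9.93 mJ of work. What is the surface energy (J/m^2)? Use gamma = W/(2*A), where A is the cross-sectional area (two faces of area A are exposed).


Convert: A = 34.9 cm^2 = 0.00349 m^2, W = 9.93 mJ = 0.00993 J
Cleaving exposes two faces of area A, so total new surface = 2*A and gamma = W / (2*A)
gamma = 0.00993 / (2 * 0.00349)
gamma = 1.423 J/m^2

1.423


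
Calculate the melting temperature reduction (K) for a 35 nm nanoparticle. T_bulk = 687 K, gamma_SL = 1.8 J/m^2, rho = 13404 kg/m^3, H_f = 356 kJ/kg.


Radius R = 35/2 = 17.5 nm = 1.75e-08 m
Convert H_f = 356 kJ/kg = 356000 J/kg
dT = 2 * gamma_SL * T_bulk / (rho * H_f * R)
dT = 2 * 1.8 * 687 / (13404 * 356000 * 1.75e-08)
dT = 29.6 K

29.6


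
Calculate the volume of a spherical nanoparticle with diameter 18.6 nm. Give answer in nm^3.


Radius r = 18.6/2 = 9.3 nm
Volume V = (4/3) * pi * r^3
V = (4/3) * pi * (9.3)^3
V = 3369.28 nm^3

3369.28


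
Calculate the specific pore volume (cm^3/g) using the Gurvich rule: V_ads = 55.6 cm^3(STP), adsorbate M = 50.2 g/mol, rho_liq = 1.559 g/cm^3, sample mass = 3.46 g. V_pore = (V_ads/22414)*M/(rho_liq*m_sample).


Moles adsorbed n = V_ads / 22414 = 55.6 / 22414 = 2.480592e-03 mol
Liquid volume V_liq = n * M / rho_liq = 2.480592e-03 * 50.2 / 1.559 = 0.07988 cm^3
Specific pore volume V_pore = V_liq / m_sample = 0.07988 / 3.46
V_pore = 0.0231 cm^3/g

0.0231


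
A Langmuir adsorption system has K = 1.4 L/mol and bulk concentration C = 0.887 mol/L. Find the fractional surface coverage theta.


Langmuir isotherm: theta = K*C / (1 + K*C)
K*C = 1.4 * 0.887 = 1.2418
theta = 1.2418 / (1 + 1.2418) = 1.2418 / 2.2418
theta = 0.5539

0.5539


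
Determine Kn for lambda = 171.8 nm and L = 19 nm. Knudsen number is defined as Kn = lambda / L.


Knudsen number Kn = lambda / L
Kn = 171.8 / 19
Kn = 9.0421

9.0421


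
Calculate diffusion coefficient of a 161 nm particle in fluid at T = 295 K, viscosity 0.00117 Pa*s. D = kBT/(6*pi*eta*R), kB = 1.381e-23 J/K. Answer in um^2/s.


Radius R = 161/2 = 80.5 nm = 8.05e-08 m
D = kB*T / (6*pi*eta*R)
D = 1.381e-23 * 295 / (6 * pi * 0.00117 * 8.05e-08)
D = 2.29474e-12 m^2/s = 2.295 um^2/s

2.295


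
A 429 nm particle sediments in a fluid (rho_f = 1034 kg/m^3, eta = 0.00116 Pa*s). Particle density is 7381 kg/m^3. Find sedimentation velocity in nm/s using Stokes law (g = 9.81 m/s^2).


Radius R = 429/2 nm = 2.145e-07 m
Density difference = 7381 - 1034 = 6347 kg/m^3
v = 2 * R^2 * (rho_p - rho_f) * g / (9 * eta)
v = 2 * (2.145e-07)^2 * 6347 * 9.81 / (9 * 0.00116)
v = 5.48809e-07 m/s = 548.8095 nm/s

548.8095


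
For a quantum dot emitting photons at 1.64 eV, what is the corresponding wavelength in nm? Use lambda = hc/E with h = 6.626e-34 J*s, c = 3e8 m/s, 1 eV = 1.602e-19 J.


Convert energy: E = 1.64 eV = 1.64 * 1.602e-19 = 2.62728e-19 J
lambda = h*c / E = 6.626e-34 * 3e8 / 2.62728e-19
lambda = 7.566e-07 m = 756.6 nm

756.6


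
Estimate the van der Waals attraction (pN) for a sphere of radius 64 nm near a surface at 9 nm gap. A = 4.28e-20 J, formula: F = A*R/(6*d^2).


Convert to SI: R = 64 nm = 6.4e-08 m, d = 9 nm = 9e-09 m
F = A * R / (6 * d^2)
F = 4.28e-20 * 6.4e-08 / (6 * (9e-09)^2)
F = 5.63621e-12 N = 5.636 pN

5.636


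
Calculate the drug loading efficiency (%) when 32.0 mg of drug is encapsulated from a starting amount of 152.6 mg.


Drug loading efficiency = (drug loaded / drug initial) * 100
DLE = 32.0 / 152.6 * 100
DLE = 0.2097 * 100
DLE = 20.97%

20.97


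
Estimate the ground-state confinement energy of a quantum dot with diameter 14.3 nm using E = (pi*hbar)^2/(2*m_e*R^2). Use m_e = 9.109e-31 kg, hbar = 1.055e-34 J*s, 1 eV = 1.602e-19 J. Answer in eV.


Radius R = 14.3/2 = 7.15 nm = 7.15e-09 m
E = (pi * 1.055e-34)^2 / (2 * 9.109e-31 * (7.15e-09)^2)
E(J) = 1.17948e-21
E = E(J) / 1.602e-19 = 0.0074 eV

0.0074


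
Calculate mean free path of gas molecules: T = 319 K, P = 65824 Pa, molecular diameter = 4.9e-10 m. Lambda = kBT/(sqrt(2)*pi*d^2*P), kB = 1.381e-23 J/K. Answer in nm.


Mean free path: lambda = kB*T / (sqrt(2) * pi * d^2 * P)
lambda = 1.381e-23 * 319 / (sqrt(2) * pi * (4.9e-10)^2 * 65824)
lambda = 6.27398e-08 m
lambda = 62.74 nm

62.74


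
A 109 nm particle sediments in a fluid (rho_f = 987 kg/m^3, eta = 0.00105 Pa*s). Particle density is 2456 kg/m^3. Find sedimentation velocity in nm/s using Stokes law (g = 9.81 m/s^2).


Radius R = 109/2 nm = 5.45e-08 m
Density difference = 2456 - 987 = 1469 kg/m^3
v = 2 * R^2 * (rho_p - rho_f) * g / (9 * eta)
v = 2 * (5.45e-08)^2 * 1469 * 9.81 / (9 * 0.00105)
v = 9.05904e-09 m/s = 9.059 nm/s

9.059


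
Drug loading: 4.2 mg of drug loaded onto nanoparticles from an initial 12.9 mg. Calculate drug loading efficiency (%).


Drug loading efficiency = (drug loaded / drug initial) * 100
DLE = 4.2 / 12.9 * 100
DLE = 0.3256 * 100
DLE = 32.56%

32.56


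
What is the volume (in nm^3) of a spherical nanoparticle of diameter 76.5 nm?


Radius r = 76.5/2 = 38.25 nm
Volume V = (4/3) * pi * r^3
V = (4/3) * pi * (38.25)^3
V = 234413.67 nm^3

234413.67


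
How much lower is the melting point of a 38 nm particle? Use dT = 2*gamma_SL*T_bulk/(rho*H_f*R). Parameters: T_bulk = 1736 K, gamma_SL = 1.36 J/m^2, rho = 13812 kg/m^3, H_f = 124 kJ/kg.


Radius R = 38/2 = 19 nm = 1.9e-08 m
Convert H_f = 124 kJ/kg = 124000 J/kg
dT = 2 * gamma_SL * T_bulk / (rho * H_f * R)
dT = 2 * 1.36 * 1736 / (13812 * 124000 * 1.9e-08)
dT = 145.1 K

145.1


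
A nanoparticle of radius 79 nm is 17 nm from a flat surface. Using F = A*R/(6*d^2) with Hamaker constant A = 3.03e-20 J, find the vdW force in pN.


Convert to SI: R = 79 nm = 7.9e-08 m, d = 17 nm = 1.7e-08 m
F = A * R / (6 * d^2)
F = 3.03e-20 * 7.9e-08 / (6 * (1.7e-08)^2)
F = 1.38045e-12 N = 1.38 pN

1.38


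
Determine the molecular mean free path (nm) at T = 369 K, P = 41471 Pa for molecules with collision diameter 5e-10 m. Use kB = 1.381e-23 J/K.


Mean free path: lambda = kB*T / (sqrt(2) * pi * d^2 * P)
lambda = 1.381e-23 * 369 / (sqrt(2) * pi * (5e-10)^2 * 41471)
lambda = 1.10629e-07 m
lambda = 110.63 nm

110.63


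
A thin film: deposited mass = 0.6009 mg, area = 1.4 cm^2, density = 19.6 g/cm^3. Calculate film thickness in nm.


Convert: m = 0.6009 mg = 6.0090e-07 kg, A = 1.4 cm^2 = 1.4000e-04 m^2, rho = 19.6 g/cm^3 = 19600 kg/m^3
t = m / (A * rho)
t = 6.0090e-07 / (1.4000e-04 * 19600)
t = 2.1899e-07 m = 219.0 nm

219.0


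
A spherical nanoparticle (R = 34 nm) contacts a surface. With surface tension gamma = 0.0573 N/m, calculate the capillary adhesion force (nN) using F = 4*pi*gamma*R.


Convert radius: R = 34 nm = 3.4e-08 m
F = 4 * pi * gamma * R
F = 4 * pi * 0.0573 * 3.4e-08
F = 2.44818e-08 N = 24.4818 nN

24.4818


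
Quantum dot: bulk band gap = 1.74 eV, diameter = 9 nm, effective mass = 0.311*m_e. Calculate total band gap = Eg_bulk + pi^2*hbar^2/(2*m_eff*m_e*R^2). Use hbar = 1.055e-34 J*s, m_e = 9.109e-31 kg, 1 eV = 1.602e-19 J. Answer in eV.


Radius R = 9/2 nm = 4.5e-09 m
Confinement energy dE = pi^2 * hbar^2 / (2 * m_eff * m_e * R^2)
dE = pi^2 * (1.055e-34)^2 / (2 * 0.311 * 9.109e-31 * (4.5e-09)^2) J, divided by 1.602e-19 J/eV
dE = 0.0598 eV
Total band gap = E_g(bulk) + dE = 1.74 + 0.0598 = 1.7998 eV

1.7998


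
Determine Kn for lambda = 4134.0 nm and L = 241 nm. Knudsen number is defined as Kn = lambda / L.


Knudsen number Kn = lambda / L
Kn = 4134.0 / 241
Kn = 17.1535

17.1535


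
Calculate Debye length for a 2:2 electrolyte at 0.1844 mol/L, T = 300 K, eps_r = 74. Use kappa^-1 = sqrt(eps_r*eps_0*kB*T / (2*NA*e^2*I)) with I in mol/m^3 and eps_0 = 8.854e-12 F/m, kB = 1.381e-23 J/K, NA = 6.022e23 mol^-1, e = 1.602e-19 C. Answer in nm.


Ionic strength I = 0.1844 * 2^2 * 1000 = 737.6 mol/m^3
kappa^-1 = sqrt(74 * 8.854e-12 * 1.381e-23 * 300 / (2 * 6.022e23 * (1.602e-19)^2 * 737.6))
kappa^-1 = 0.345 nm

0.345


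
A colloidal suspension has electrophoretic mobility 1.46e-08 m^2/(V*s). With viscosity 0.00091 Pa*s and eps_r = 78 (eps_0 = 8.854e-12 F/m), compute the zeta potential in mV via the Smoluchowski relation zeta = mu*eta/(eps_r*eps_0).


Smoluchowski equation: zeta = mu * eta / (eps_r * eps_0)
zeta = 1.46e-08 * 0.00091 / (78 * 8.854e-12)
zeta = 0.019238 V = 19.24 mV

19.24


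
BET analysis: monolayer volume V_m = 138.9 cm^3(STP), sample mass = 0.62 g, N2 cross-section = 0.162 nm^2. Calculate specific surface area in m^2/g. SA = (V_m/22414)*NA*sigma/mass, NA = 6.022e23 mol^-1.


Number of moles in monolayer = V_m / 22414 = 138.9 / 22414 = 0.00619702
Number of molecules = moles * NA = 0.00619702 * 6.022e23
SA = molecules * sigma / mass
SA = (138.9 / 22414) * 6.022e23 * 0.162e-18 / 0.62
SA = 975.1 m^2/g

975.1


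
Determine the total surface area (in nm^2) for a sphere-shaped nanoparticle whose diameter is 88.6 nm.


Radius r = 88.6/2 = 44.3 nm
Surface area SA = 4 * pi * r^2
SA = 4 * pi * (44.3)^2
SA = 24661.38 nm^2

24661.38


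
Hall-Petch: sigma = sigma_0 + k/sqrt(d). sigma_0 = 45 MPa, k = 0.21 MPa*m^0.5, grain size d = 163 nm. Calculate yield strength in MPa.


d = 163 nm = 1.63e-07 m
sqrt(d) = 0.0004037326
Hall-Petch contribution = k / sqrt(d) = 0.21 / 0.0004037326 = 520.1 MPa
sigma = sigma_0 + k/sqrt(d) = 45 + 520.1 = 565.1 MPa

565.1


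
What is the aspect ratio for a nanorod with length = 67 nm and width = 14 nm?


Aspect ratio AR = length / diameter
AR = 67 / 14
AR = 4.79

4.79


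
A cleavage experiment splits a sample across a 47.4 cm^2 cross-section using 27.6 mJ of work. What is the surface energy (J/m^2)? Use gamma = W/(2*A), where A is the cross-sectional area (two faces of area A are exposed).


Convert: A = 47.4 cm^2 = 0.00474 m^2, W = 27.6 mJ = 0.0276 J
Cleaving exposes two faces of area A, so total new surface = 2*A and gamma = W / (2*A)
gamma = 0.0276 / (2 * 0.00474)
gamma = 2.911 J/m^2

2.911


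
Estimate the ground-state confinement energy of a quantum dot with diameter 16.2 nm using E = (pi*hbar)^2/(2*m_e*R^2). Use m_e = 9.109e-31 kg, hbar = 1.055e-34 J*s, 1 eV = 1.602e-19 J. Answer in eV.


Radius R = 16.2/2 = 8.1 nm = 8.1e-09 m
E = (pi * 1.055e-34)^2 / (2 * 9.109e-31 * (8.1e-09)^2)
E(J) = 9.19039e-22
E = E(J) / 1.602e-19 = 0.0057 eV

0.0057


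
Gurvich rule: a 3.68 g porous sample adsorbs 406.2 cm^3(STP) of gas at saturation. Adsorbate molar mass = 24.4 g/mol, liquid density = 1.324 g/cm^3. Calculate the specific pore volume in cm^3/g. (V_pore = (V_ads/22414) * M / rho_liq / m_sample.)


Moles adsorbed n = V_ads / 22414 = 406.2 / 22414 = 1.812260e-02 mol
Liquid volume V_liq = n * M / rho_liq = 1.812260e-02 * 24.4 / 1.324 = 0.33398 cm^3
Specific pore volume V_pore = V_liq / m_sample = 0.33398 / 3.68
V_pore = 0.0908 cm^3/g

0.0908


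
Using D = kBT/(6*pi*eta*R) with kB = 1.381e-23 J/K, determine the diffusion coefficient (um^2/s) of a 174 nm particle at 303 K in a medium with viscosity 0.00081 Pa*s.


Radius R = 174/2 = 87 nm = 8.7e-08 m
D = kB*T / (6*pi*eta*R)
D = 1.381e-23 * 303 / (6 * pi * 0.00081 * 8.7e-08)
D = 3.15015e-12 m^2/s = 3.15 um^2/s

3.15


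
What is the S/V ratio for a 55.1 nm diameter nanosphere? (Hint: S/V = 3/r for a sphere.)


Radius r = 55.1/2 = 27.55 nm
S/V = 3 / r = 3 / 27.55
S/V = 0.1089 nm^-1

0.1089


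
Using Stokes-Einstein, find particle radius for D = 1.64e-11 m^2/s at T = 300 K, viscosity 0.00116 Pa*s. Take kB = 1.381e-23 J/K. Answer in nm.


Stokes-Einstein: R = kB*T / (6*pi*eta*D)
R = 1.381e-23 * 300 / (6 * pi * 0.00116 * 1.64e-11)
R = 1.15535e-08 m = 11.55 nm

11.55


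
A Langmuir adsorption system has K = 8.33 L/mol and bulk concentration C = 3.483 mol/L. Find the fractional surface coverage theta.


Langmuir isotherm: theta = K*C / (1 + K*C)
K*C = 8.33 * 3.483 = 29.01339
theta = 29.01339 / (1 + 29.01339) = 29.01339 / 30.01339
theta = 0.9667

0.9667


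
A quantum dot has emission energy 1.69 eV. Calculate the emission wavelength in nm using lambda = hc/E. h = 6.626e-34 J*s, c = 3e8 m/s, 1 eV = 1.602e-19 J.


Convert energy: E = 1.69 eV = 1.69 * 1.602e-19 = 2.70738e-19 J
lambda = h*c / E = 6.626e-34 * 3e8 / 2.70738e-19
lambda = 7.34215e-07 m = 734.2 nm

734.2


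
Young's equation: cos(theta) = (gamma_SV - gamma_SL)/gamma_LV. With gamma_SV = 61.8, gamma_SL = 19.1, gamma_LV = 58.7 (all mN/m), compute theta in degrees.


cos(theta) = (gamma_SV - gamma_SL) / gamma_LV
cos(theta) = (61.8 - 19.1) / 58.7
cos(theta) = 0.727428
theta = arccos(0.727428) = 43.33 degrees

43.33


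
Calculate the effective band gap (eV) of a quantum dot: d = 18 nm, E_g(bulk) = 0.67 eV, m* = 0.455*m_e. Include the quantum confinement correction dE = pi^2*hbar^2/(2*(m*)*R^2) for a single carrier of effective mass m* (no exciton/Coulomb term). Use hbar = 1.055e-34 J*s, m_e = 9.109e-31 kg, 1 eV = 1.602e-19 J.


Radius R = 18/2 nm = 9e-09 m
Confinement energy dE = pi^2 * hbar^2 / (2 * m_eff * m_e * R^2)
dE = pi^2 * (1.055e-34)^2 / (2 * 0.455 * 9.109e-31 * (9e-09)^2) J, divided by 1.602e-19 J/eV
dE = 0.0102 eV
Total band gap = E_g(bulk) + dE = 0.67 + 0.0102 = 0.6802 eV

0.6802


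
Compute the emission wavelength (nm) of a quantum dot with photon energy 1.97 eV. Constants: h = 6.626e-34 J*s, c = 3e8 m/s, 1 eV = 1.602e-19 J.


Convert energy: E = 1.97 eV = 1.97 * 1.602e-19 = 3.15594e-19 J
lambda = h*c / E = 6.626e-34 * 3e8 / 3.15594e-19
lambda = 6.2986e-07 m = 629.9 nm

629.9


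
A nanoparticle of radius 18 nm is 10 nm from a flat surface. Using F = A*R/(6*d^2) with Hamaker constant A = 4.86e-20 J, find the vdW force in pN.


Convert to SI: R = 18 nm = 1.8e-08 m, d = 10 nm = 1e-08 m
F = A * R / (6 * d^2)
F = 4.86e-20 * 1.8e-08 / (6 * (1e-08)^2)
F = 1.458e-12 N = 1.458 pN

1.458


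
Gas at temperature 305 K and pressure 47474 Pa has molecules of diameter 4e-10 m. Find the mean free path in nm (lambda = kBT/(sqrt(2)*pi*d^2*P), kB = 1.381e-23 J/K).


Mean free path: lambda = kB*T / (sqrt(2) * pi * d^2 * P)
lambda = 1.381e-23 * 305 / (sqrt(2) * pi * (4e-10)^2 * 47474)
lambda = 1.24811e-07 m
lambda = 124.81 nm

124.81


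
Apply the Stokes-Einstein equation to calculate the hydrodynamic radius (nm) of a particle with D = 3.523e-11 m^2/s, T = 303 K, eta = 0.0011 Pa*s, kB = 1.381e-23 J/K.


Stokes-Einstein: R = kB*T / (6*pi*eta*D)
R = 1.381e-23 * 303 / (6 * pi * 0.0011 * 3.523e-11)
R = 5.72835e-09 m = 5.73 nm

5.73


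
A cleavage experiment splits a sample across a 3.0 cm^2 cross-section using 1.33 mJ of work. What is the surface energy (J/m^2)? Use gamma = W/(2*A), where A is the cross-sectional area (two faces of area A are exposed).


Convert: A = 3.0 cm^2 = 0.0003 m^2, W = 1.33 mJ = 0.00133 J
Cleaving exposes two faces of area A, so total new surface = 2*A and gamma = W / (2*A)
gamma = 0.00133 / (2 * 0.0003)
gamma = 2.217 J/m^2

2.217


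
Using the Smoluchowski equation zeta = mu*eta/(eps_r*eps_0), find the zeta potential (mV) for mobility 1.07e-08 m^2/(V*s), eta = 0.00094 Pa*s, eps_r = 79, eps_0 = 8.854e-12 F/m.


Smoluchowski equation: zeta = mu * eta / (eps_r * eps_0)
zeta = 1.07e-08 * 0.00094 / (79 * 8.854e-12)
zeta = 0.01438 V = 14.38 mV

14.38


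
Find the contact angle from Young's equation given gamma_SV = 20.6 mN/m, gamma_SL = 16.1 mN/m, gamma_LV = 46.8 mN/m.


cos(theta) = (gamma_SV - gamma_SL) / gamma_LV
cos(theta) = (20.6 - 16.1) / 46.8
cos(theta) = 0.096154
theta = arccos(0.096154) = 84.48 degrees

84.48


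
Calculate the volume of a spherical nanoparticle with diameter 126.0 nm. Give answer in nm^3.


Radius r = 126.0/2 = 63 nm
Volume V = (4/3) * pi * r^3
V = (4/3) * pi * (63)^3
V = 1047394.42 nm^3

1047394.42


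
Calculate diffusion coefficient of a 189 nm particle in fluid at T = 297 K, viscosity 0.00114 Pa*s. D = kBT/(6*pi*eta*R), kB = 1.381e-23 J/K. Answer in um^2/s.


Radius R = 189/2 = 94.5 nm = 9.45e-08 m
D = kB*T / (6*pi*eta*R)
D = 1.381e-23 * 297 / (6 * pi * 0.00114 * 9.45e-08)
D = 2.01982e-12 m^2/s = 2.02 um^2/s

2.02


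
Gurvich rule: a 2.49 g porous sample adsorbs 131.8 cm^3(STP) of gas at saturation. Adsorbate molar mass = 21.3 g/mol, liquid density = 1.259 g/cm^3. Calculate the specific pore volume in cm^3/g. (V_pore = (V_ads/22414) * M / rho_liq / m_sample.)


Moles adsorbed n = V_ads / 22414 = 131.8 / 22414 = 5.880253e-03 mol
Liquid volume V_liq = n * M / rho_liq = 5.880253e-03 * 21.3 / 1.259 = 0.09948 cm^3
Specific pore volume V_pore = V_liq / m_sample = 0.09948 / 2.49
V_pore = 0.04 cm^3/g

0.04


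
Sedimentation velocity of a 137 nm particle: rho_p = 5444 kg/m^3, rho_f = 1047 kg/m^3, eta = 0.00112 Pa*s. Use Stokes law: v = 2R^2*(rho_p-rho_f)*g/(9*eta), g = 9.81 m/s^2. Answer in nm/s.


Radius R = 137/2 nm = 6.85e-08 m
Density difference = 5444 - 1047 = 4397 kg/m^3
v = 2 * R^2 * (rho_p - rho_f) * g / (9 * eta)
v = 2 * (6.85e-08)^2 * 4397 * 9.81 / (9 * 0.00112)
v = 4.01584e-08 m/s = 40.1584 nm/s

40.1584


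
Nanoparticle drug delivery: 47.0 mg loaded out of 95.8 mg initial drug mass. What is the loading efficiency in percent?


Drug loading efficiency = (drug loaded / drug initial) * 100
DLE = 47.0 / 95.8 * 100
DLE = 0.4906 * 100
DLE = 49.06%

49.06


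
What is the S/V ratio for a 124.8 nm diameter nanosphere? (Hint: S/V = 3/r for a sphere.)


Radius r = 124.8/2 = 62.4 nm
S/V = 3 / r = 3 / 62.4
S/V = 0.0481 nm^-1

0.0481


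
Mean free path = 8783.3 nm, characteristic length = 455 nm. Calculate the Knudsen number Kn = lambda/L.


Knudsen number Kn = lambda / L
Kn = 8783.3 / 455
Kn = 19.304

19.304


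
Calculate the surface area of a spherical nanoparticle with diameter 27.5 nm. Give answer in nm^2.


Radius r = 27.5/2 = 13.75 nm
Surface area SA = 4 * pi * r^2
SA = 4 * pi * (13.75)^2
SA = 2375.83 nm^2

2375.83


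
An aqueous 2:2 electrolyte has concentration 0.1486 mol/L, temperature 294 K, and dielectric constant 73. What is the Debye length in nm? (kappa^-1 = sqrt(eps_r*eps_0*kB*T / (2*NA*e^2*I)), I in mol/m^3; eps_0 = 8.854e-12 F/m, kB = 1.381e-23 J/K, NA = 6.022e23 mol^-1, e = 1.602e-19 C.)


Ionic strength I = 0.1486 * 2^2 * 1000 = 594.4 mol/m^3
kappa^-1 = sqrt(73 * 8.854e-12 * 1.381e-23 * 294 / (2 * 6.022e23 * (1.602e-19)^2 * 594.4))
kappa^-1 = 0.378 nm

0.378


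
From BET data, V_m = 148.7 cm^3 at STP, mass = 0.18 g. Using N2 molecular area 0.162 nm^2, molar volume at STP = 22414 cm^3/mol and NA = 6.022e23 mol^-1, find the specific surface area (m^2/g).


Number of moles in monolayer = V_m / 22414 = 148.7 / 22414 = 0.00663425
Number of molecules = moles * NA = 0.00663425 * 6.022e23
SA = molecules * sigma / mass
SA = (148.7 / 22414) * 6.022e23 * 0.162e-18 / 0.18
SA = 3595.6 m^2/g

3595.6


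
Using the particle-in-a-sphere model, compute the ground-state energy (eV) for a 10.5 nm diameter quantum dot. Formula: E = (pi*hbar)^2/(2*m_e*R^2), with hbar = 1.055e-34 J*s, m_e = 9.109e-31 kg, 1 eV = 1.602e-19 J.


Radius R = 10.5/2 = 5.25 nm = 5.25e-09 m
E = (pi * 1.055e-34)^2 / (2 * 9.109e-31 * (5.25e-09)^2)
E(J) = 2.18769e-21
E = E(J) / 1.602e-19 = 0.0137 eV

0.0137


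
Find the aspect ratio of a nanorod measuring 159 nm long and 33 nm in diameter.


Aspect ratio AR = length / diameter
AR = 159 / 33
AR = 4.82

4.82


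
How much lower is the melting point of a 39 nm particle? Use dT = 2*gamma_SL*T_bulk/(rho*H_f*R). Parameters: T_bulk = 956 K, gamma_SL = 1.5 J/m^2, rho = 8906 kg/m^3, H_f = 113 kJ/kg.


Radius R = 39/2 = 19.5 nm = 1.95e-08 m
Convert H_f = 113 kJ/kg = 113000 J/kg
dT = 2 * gamma_SL * T_bulk / (rho * H_f * R)
dT = 2 * 1.5 * 956 / (8906 * 113000 * 1.95e-08)
dT = 146.1 K

146.1


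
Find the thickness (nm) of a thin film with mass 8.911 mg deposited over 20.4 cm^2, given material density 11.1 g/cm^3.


Convert: m = 8.911 mg = 8.9110e-06 kg, A = 20.4 cm^2 = 2.0400e-03 m^2, rho = 11.1 g/cm^3 = 11100 kg/m^3
t = m / (A * rho)
t = 8.9110e-06 / (2.0400e-03 * 11100)
t = 3.9353e-07 m = 393.5 nm

393.5


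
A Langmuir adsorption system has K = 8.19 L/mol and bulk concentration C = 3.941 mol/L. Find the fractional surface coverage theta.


Langmuir isotherm: theta = K*C / (1 + K*C)
K*C = 8.19 * 3.941 = 32.27679
theta = 32.27679 / (1 + 32.27679) = 32.27679 / 33.27679
theta = 0.9699

0.9699


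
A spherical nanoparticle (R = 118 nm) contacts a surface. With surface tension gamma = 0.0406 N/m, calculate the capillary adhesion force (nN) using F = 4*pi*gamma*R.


Convert radius: R = 118 nm = 1.18e-07 m
F = 4 * pi * gamma * R
F = 4 * pi * 0.0406 * 1.18e-07
F = 6.0203e-08 N = 60.203 nN

60.203


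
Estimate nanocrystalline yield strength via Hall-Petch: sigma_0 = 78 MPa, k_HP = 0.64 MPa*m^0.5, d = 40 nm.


d = 40 nm = 4e-08 m
sqrt(d) = 0.0002
Hall-Petch contribution = k / sqrt(d) = 0.64 / 0.0002 = 3200.0 MPa
sigma = sigma_0 + k/sqrt(d) = 78 + 3200.0 = 3278.0 MPa

3278.0
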